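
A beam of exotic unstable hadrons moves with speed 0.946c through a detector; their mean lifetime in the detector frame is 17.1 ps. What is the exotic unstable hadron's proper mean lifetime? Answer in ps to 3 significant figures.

γ = 1/√(1 − 0.946²) = 3.0848
Proper time: τ₀ = Δt/γ = 17.1/3.0848 = 5.54 ps

τ₀ ≈ 5.54 ps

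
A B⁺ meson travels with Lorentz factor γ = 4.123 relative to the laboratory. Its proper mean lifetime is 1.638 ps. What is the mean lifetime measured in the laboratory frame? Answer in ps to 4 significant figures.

γ = 4.123 (given)
Time dilation: Δt = γτ₀ = 4.123 × 1.638 ps = 6.753 ps

Δt ≈ 6.753 ps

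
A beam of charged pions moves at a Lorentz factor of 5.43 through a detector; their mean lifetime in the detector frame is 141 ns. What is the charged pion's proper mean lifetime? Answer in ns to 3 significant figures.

γ = 5.43 (given)
Proper time: τ₀ = Δt/γ = 141/5.43 = 26.0 ns

τ₀ ≈ 26.0 ns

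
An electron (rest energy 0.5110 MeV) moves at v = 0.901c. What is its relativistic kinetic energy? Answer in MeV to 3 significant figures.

K ≈ 0.667 MeV

γ = 1/√(1 − 0.901²) = 2.3051
K = (γ − 1)m₀c² = (2.3051 − 1) × 0.5110 MeV = 1.3051 × 0.5110 MeV = 0.667 MeV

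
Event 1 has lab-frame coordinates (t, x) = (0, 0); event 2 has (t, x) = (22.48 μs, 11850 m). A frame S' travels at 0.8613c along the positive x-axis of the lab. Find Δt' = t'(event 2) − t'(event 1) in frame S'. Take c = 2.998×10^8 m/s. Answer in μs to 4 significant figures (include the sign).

Δt' ≈ -22.76 μs

γ = 1/√(1 − 0.8613²) = 1.96813
Δt' = γ(Δt − vΔx/c²) = 1.96813 × (22.48 μs − 0.8613×11850 m / (2.998×10^8 m/s))
= 1.96813 × (-11.5640 μs) = -22.76 μs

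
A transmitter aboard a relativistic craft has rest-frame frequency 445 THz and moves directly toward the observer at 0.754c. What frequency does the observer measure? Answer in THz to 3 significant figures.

Relativistic Doppler: f_obs = f_src √((1+β)/(1−β))
= 445 × √(1.7540/0.24600) = 445 × 2.6702 = 1190 THz

f_obs ≈ 1190 THz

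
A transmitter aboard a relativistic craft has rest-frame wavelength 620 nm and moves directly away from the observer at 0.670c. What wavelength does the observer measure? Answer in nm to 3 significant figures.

λ_obs ≈ 1390 nm

Relativistic Doppler: λ_obs = λ_src √((1+β)/(1−β))
= 620 × √(1.6700/0.33000) = 620 × 2.2496 = 1390 nm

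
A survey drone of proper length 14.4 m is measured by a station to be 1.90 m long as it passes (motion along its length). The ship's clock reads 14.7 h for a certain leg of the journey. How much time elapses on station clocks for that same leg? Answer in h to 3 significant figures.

Length contraction ⇒ γ = L₀/L = 14.4/1.90 = 7.5789
Time dilation: Δt = γτ₀ = 7.5789 × 14.7 h = 111 h

Δt ≈ 111 h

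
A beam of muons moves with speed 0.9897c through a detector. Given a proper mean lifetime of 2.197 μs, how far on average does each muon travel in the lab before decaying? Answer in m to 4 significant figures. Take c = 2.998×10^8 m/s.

γ = 1/√(1 − 0.9897²) = 6.98534
Dilated lifetime: Δt = γτ₀ = 6.98534 × 2.197 μs = 15.3468 μs
d = vΔt = 0.9897c × 15.3468 μs = 2.96712×10^8 m/s × 1.53468×10^-5 s = 4554 m

d ≈ 4554 m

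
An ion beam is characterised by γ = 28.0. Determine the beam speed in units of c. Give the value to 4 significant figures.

β ≈ 0.9994

β = √(1 − 1/γ²) = √(1 − 1/28.0²) = √(0.998724) = 0.9994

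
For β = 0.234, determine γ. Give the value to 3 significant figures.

γ ≈ 1.03

γ = 1/√(1 − β²) = 1/√(1 − 0.234²) = 1/√(0.94524) = 1.03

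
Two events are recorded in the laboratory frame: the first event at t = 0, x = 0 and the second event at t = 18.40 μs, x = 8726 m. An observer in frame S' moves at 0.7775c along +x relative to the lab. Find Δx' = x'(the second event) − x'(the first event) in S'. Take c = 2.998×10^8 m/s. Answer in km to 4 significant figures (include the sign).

Δx' ≈ 7.055 km

γ = 1/√(1 − 0.7775²) = 1.59012
Δx' = γ(Δx − vΔt) = 1.59012 × (8726 m − 0.7775×(2.998×10^8 m/s)×18.40×10^-6 s)
= 1.59012 × (4437.06 m) = 7.055 km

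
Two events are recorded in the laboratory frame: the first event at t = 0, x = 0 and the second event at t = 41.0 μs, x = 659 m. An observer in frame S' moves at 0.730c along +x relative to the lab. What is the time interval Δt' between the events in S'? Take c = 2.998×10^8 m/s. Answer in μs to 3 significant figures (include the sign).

Δt' ≈ 57.6 μs

γ = 1/√(1 − 0.730²) = 1.4632
Δt' = γ(Δt − vΔx/c²) = 1.4632 × (41.0 μs − 0.730×659 m / (2.998×10^8 m/s))
= 1.4632 × (39.395 μs) = 57.6 μs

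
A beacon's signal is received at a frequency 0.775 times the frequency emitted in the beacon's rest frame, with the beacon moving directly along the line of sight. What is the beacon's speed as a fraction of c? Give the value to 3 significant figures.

f_obs/f_src = √((1−β)/(1+β)) = 0.775  ⇒  (1−β)/(1+β) = 0.60063
β = |1 − D²|/(1 + D²) = |1 − 0.60063|/(1 + 0.60063) = 0.250

β ≈ 0.250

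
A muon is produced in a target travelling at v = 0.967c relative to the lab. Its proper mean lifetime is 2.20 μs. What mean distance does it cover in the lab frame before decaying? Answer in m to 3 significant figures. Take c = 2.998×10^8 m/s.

d ≈ 2500 m

γ = 1/√(1 − 0.967²) = 3.9250
Dilated lifetime: Δt = γτ₀ = 3.9250 × 2.20 μs = 8.6350 μs
d = vΔt = 0.967c × 8.6350 μs = 2.8991×10^8 m/s × 8.6350×10^-6 s = 2500 m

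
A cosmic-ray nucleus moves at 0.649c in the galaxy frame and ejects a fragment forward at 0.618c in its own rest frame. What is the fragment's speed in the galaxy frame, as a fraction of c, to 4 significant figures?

u ≈ 0.9043c

Compose boost 2: (0.618 + 0.649)/(1 + 0.618×0.649) = 1.267/1.40108 = 0.9043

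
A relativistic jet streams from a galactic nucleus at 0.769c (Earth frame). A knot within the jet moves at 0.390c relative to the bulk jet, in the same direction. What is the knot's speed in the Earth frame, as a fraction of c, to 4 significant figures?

u ≈ 0.8916c

Relativistic velocity addition: u = (u' + v)/(1 + u'v/c²)
= (0.390 + 0.769)/(1 + 0.390×0.769) = 1.159/1.29991 = 0.8916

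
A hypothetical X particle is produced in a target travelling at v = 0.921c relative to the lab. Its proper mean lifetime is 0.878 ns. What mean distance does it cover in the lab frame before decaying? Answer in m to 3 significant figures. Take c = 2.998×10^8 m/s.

γ = 1/√(1 − 0.921²) = 2.5670
Dilated lifetime: Δt = γτ₀ = 2.5670 × 0.878 ns = 2.2538 ns
d = vΔt = 0.921c × 2.2538 ns = 2.7612×10^8 m/s × 2.2538×10^-9 s = 0.622 m

d ≈ 0.622 m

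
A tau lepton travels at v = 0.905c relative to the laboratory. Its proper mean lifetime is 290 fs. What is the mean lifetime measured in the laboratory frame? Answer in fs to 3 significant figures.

γ = 1/√(1 − 0.905²) = 2.3507
Time dilation: Δt = γτ₀ = 2.3507 × 290 fs = 682 fs

Δt ≈ 682 fs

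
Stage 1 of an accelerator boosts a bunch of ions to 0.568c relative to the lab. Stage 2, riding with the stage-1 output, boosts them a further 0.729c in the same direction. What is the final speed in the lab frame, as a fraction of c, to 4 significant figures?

u ≈ 0.9172c

Compose boost 2: (0.729 + 0.568)/(1 + 0.729×0.568) = 1.297/1.41407 = 0.9172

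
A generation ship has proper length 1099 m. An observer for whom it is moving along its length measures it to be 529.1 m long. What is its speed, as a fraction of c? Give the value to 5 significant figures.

γ = L₀/L = 1099/529.1 = 2.077112
β = √(1 − 1/γ²) = 0.87648

β ≈ 0.87648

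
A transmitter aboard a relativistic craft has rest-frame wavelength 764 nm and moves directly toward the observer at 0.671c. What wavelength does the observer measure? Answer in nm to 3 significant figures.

λ_obs ≈ 339 nm

Relativistic Doppler: λ_obs = λ_src √((1−β)/(1+β))
= 764 × √(0.32900/1.6710) = 764 × 0.44372 = 339 nm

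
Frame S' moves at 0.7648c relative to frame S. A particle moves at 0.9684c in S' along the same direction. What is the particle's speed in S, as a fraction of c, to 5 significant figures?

Relativistic velocity addition: u = (u' + v)/(1 + u'v/c²)
= (0.9684 + 0.7648)/(1 + 0.9684×0.7648) = 1.7332/1.740632 = 0.99573

u ≈ 0.99573c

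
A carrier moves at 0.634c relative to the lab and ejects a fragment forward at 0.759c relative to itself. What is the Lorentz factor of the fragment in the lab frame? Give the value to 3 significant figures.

γ ≈ 2.94

u_lab = (0.759 + 0.634)/(1 + 0.759×0.634) = 1.393/1.48121 = 0.940450
γ = 1/√(1 − 0.940450²) = 2.94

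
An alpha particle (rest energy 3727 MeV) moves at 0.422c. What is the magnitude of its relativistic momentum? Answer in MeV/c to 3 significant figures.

γ = 1/√(1 − 0.422²) = 1.1030
p = γβm₀c = 1.1030 × 0.422 × 3727 MeV/c = 1730 MeV/c

p ≈ 1730 MeV/c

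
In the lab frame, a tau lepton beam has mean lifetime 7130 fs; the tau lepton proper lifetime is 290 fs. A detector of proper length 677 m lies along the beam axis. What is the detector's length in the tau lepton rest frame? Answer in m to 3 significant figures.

Time dilation ⇒ γ = Δt/τ₀ = 7130/290 = 24.586
Length contraction: L = L₀/γ = 677/24.586 = 27.5 m

L ≈ 27.5 m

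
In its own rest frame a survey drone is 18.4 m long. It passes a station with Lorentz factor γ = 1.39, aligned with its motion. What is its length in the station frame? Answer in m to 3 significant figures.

γ = 1.39 (given)
Length contraction: L = L₀/γ = 18.4/1.39 = 13.2 m

L ≈ 13.2 m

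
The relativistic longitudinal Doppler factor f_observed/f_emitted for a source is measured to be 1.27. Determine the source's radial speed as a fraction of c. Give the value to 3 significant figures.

f_obs/f_src = √((1+β)/(1−β)) = 1.27  ⇒  (1+β)/(1−β) = 1.6129
β = |1 − D²|/(1 + D²) = |1 − 1.6129|/(1 + 1.6129) = 0.235

β ≈ 0.235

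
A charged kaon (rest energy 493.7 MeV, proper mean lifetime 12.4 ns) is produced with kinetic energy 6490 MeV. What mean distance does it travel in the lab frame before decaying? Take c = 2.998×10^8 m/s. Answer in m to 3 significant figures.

γ = 1 + K/(m₀c²) = 1 + 6490/493.7 = 14.146
β = √(1 − 1/γ²) = 0.99750
Dilated lifetime: γτ₀ = 14.146 × 12.4 ns = 175.41 ns
d = βc·γτ₀ = 0.99750 × (2.998×10^8 m/s) × 1.7541×10^-7 s = 52.5 m

d ≈ 52.5 m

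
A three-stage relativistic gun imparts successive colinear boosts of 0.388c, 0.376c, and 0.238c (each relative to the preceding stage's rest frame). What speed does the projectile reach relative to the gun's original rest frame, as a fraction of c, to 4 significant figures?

u ≈ 0.7808c

Compose boost 2: (0.376 + 0.388)/(1 + 0.376×0.388) = 0.7640/1.14589 = 0.666732
Compose boost 3: (0.238 + 0.666732)/(1 + 0.238×0.666732) = 0.904732/1.15868 = 0.7808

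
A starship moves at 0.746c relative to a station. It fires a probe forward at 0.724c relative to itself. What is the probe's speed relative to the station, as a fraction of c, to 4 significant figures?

u ≈ 0.9545c

Relativistic velocity addition: u = (u' + v)/(1 + u'v/c²)
= (0.724 + 0.746)/(1 + 0.724×0.746) = 1.470/1.54010 = 0.9545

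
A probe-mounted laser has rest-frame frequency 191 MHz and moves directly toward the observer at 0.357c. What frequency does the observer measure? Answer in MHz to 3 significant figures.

Relativistic Doppler: f_obs = f_src √((1+β)/(1−β))
= 191 × √(1.3570/0.64300) = 191 × 1.4527 = 277 MHz

f_obs ≈ 277 MHz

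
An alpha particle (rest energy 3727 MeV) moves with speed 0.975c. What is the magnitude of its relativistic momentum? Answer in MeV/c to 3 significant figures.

γ = 1/√(1 − 0.975²) = 4.5004
p = γβm₀c = 4.5004 × 0.975 × 3727 MeV/c = 16400 MeV/c

p ≈ 16400 MeV/c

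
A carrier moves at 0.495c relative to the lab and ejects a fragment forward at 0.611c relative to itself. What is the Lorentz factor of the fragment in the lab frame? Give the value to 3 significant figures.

u_lab = (0.611 + 0.495)/(1 + 0.611×0.495) = 1.106/1.30245 = 0.849172
γ = 1/√(1 − 0.849172²) = 1.89

γ ≈ 1.89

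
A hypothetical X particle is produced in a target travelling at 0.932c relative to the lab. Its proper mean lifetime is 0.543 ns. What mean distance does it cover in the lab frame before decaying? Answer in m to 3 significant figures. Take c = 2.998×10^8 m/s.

d ≈ 0.419 m

γ = 1/√(1 − 0.932²) = 2.7589
Dilated lifetime: Δt = γτ₀ = 2.7589 × 0.543 ns = 1.4981 ns
d = vΔt = 0.932c × 1.4981 ns = 2.7941×10^8 m/s × 1.4981×10^-9 s = 0.419 m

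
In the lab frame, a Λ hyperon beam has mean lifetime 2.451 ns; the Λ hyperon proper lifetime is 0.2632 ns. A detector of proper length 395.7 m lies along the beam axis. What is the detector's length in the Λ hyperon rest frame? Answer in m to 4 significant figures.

Time dilation ⇒ γ = Δt/τ₀ = 2.451/0.2632 = 9.31231
Length contraction: L = L₀/γ = 395.7/9.31231 = 42.49 m

L ≈ 42.49 m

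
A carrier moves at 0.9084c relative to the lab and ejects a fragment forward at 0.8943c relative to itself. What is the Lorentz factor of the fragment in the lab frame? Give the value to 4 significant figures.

u_lab = (0.8943 + 0.9084)/(1 + 0.8943×0.9084) = 1.8027/1.812382 = 0.9946578
γ = 1/√(1 − 0.9946578²) = 9.687

γ ≈ 9.687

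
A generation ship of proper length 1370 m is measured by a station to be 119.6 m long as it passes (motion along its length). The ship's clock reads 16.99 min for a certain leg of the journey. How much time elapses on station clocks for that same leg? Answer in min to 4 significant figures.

Δt ≈ 194.6 min

Length contraction ⇒ γ = L₀/L = 1370/119.6 = 11.4548
Time dilation: Δt = γτ₀ = 11.4548 × 16.99 min = 194.6 min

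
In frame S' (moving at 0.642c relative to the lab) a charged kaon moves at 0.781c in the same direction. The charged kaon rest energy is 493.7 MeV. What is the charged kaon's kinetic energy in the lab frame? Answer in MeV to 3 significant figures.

u_lab = (0.781 + 0.642)/(1 + 0.781×0.642) = 0.947781
γ = 1/√(1 − 0.947781²) = 3.1356
K = (γ − 1)m₀c² = (3.1356 − 1) × 493.7 = 2.1356 × 493.7 = 1050 MeV

K ≈ 1050 MeV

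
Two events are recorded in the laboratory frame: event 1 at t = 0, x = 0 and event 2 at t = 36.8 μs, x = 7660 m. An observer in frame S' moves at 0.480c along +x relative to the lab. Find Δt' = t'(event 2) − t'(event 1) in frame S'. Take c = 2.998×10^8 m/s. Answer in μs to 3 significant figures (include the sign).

Δt' ≈ 28.0 μs

γ = 1/√(1 − 0.480²) = 1.1399
Δt' = γ(Δt − vΔx/c²) = 1.1399 × (36.8 μs − 0.480×7660 m / (2.998×10^8 m/s))
= 1.1399 × (24.536 μs) = 28.0 μs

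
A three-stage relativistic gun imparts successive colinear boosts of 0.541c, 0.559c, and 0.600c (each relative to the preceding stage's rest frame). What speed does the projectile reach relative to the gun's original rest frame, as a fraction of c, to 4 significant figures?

Compose boost 2: (0.559 + 0.541)/(1 + 0.559×0.541) = 1.100/1.30242 = 0.844582
Compose boost 3: (0.600 + 0.844582)/(1 + 0.600×0.844582) = 1.44458/1.50675 = 0.9587

u ≈ 0.9587c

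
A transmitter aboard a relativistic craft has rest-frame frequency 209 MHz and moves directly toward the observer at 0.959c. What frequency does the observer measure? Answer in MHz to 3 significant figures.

Relativistic Doppler: f_obs = f_src √((1+β)/(1−β))
= 209 × √(1.9590/0.041000) = 209 × 6.9123 = 1440 MHz

f_obs ≈ 1440 MHz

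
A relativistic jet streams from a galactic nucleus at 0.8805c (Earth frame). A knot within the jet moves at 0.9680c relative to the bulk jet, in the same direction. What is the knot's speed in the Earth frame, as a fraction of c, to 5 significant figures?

Relativistic velocity addition: u = (u' + v)/(1 + u'v/c²)
= (0.9680 + 0.8805)/(1 + 0.9680×0.8805) = 1.8485/1.852324 = 0.99794

u ≈ 0.99794c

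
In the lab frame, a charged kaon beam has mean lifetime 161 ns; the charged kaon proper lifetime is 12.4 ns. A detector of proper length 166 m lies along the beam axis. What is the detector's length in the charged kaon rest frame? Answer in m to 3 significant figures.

Time dilation ⇒ γ = Δt/τ₀ = 161/12.4 = 12.984
Length contraction: L = L₀/γ = 166/12.984 = 12.8 m

L ≈ 12.8 m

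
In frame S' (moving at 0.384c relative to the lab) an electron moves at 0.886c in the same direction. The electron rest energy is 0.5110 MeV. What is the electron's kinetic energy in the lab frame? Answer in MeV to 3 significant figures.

u_lab = (0.886 + 0.384)/(1 + 0.886×0.384) = 0.947603
γ = 1/√(1 − 0.947603²) = 3.1304
K = (γ − 1)m₀c² = (3.1304 − 1) × 0.5110 = 2.1304 × 0.5110 = 1.09 MeV

K ≈ 1.09 MeV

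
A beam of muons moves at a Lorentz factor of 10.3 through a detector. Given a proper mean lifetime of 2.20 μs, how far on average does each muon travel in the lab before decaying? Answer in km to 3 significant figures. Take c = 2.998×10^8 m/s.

β = √(1 − 1/γ²) = √(1 − 1/10.3²) = 0.99528
Dilated lifetime: Δt = γτ₀ = 10.3 × 2.20 μs = 22.660 μs
d = vΔt = 0.99528c × 22.660 μs = 2.9838×10^8 m/s × 2.2660×10^-5 s = 6.76 km

d ≈ 6.76 km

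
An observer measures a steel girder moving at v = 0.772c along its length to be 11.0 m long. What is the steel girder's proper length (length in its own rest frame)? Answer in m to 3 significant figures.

γ = 1/√(1 − 0.772²) = 1.5733
L₀ = γL = 1.5733 × 11.0 = 17.3 m

L₀ ≈ 17.3 m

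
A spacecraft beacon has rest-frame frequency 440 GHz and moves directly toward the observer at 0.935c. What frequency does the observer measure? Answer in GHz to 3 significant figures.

Relativistic Doppler: f_obs = f_src √((1+β)/(1−β))
= 440 × √(1.9350/0.065000) = 440 × 5.4561 = 2400 GHz

f_obs ≈ 2400 GHz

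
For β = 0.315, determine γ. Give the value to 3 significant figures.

γ ≈ 1.05

γ = 1/√(1 − β²) = 1/√(1 − 0.315²) = 1/√(0.90077) = 1.05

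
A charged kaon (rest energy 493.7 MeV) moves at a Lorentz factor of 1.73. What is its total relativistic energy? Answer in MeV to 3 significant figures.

γ = 1.73 (given)
E = γm₀c² = 1.73 × 493.7 MeV = 854 MeV

E ≈ 854 MeV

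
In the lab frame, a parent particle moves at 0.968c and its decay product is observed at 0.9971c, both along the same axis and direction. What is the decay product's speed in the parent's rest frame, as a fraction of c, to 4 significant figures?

Inverse velocity addition: u' = (u − v)/(1 − uv/c²)
= (0.9971 − 0.968)/(1 − 0.9971×0.968) = 0.02910/0.0348072 = 0.8360

u' ≈ 0.8360c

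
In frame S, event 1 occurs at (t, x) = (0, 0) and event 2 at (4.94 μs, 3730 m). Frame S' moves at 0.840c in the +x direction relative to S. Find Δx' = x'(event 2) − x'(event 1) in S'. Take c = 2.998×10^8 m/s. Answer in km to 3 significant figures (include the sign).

Δx' ≈ 4.58 km

γ = 1/√(1 − 0.840²) = 1.8430
Δx' = γ(Δx − vΔt) = 1.8430 × (3730 m − 0.840×(2.998×10^8 m/s)×4.94×10^-6 s)
= 1.8430 × (2485.9 m) = 4.58 km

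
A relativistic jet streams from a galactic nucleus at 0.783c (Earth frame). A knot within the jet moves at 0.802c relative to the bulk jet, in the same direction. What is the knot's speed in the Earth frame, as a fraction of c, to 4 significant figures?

Relativistic velocity addition: u = (u' + v)/(1 + u'v/c²)
= (0.802 + 0.783)/(1 + 0.802×0.783) = 1.585/1.62797 = 0.9736

u ≈ 0.9736c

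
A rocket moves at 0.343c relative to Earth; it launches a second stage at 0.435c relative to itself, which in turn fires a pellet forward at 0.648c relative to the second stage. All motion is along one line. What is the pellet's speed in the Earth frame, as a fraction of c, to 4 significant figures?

Compose boost 2: (0.435 + 0.343)/(1 + 0.435×0.343) = 0.7780/1.14921 = 0.676990
Compose boost 3: (0.648 + 0.676990)/(1 + 0.648×0.676990) = 1.32499/1.43869 = 0.9210

u ≈ 0.9210c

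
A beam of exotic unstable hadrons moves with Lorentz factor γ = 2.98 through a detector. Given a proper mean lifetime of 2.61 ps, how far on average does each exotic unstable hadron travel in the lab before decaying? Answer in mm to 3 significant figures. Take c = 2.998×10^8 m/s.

β = √(1 − 1/γ²) = √(1 − 1/2.98²) = 0.94202
Dilated lifetime: Δt = γτ₀ = 2.98 × 2.61 ps = 7.7778 ps
d = vΔt = 0.94202c × 7.7778 ps = 2.8242×10^8 m/s × 7.7778×10^-12 s = 2.20 mm

d ≈ 2.20 mm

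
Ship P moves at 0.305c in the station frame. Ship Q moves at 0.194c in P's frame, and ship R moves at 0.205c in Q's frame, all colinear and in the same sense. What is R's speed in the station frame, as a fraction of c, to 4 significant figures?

Compose boost 2: (0.194 + 0.305)/(1 + 0.194×0.305) = 0.4990/1.05917 = 0.471124
Compose boost 3: (0.205 + 0.471124)/(1 + 0.205×0.471124) = 0.676124/1.09658 = 0.6166

u ≈ 0.6166c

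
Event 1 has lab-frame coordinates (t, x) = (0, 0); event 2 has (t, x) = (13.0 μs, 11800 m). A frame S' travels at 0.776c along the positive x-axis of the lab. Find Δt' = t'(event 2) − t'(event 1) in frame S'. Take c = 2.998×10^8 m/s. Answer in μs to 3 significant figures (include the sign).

γ = 1/√(1 − 0.776²) = 1.5855
Δt' = γ(Δt − vΔx/c²) = 1.5855 × (13.0 μs − 0.776×11800 m / (2.998×10^8 m/s))
= 1.5855 × (-17.543 μs) = -27.8 μs

Δt' ≈ -27.8 μs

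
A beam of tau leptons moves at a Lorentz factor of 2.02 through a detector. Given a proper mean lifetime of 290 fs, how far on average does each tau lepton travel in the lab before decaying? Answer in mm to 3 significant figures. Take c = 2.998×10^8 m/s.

β = √(1 − 1/γ²) = √(1 − 1/2.02²) = 0.86886
Dilated lifetime: Δt = γτ₀ = 2.02 × 290 fs = 585.80 fs
d = vΔt = 0.86886c × 585.80 fs = 2.6049×10^8 m/s × 5.8580×10^-13 s = 0.153 mm

d ≈ 0.153 mm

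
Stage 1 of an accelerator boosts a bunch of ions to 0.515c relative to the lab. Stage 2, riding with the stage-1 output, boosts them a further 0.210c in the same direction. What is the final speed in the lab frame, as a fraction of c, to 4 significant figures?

Compose boost 2: (0.210 + 0.515)/(1 + 0.210×0.515) = 0.7250/1.10815 = 0.6542

u ≈ 0.6542c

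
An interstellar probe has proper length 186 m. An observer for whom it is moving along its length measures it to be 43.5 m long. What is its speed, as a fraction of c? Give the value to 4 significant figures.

β ≈ 0.9723

γ = L₀/L = 186/43.5 = 4.27586
β = √(1 − 1/γ²) = 0.9723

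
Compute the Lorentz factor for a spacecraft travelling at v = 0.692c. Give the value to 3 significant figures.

γ ≈ 1.39

γ = 1/√(1 − β²) = 1/√(1 − 0.692²) = 1/√(0.52114) = 1.39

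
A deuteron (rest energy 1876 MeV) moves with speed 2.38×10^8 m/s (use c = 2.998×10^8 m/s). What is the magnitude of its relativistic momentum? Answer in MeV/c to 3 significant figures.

β = v/c = 2.38×10^8 / 2.998×10^8 = 0.79386
γ = 1/√(1 − 0.79386²) = 1.6445
p = γβm₀c = 1.6445 × 0.79386 × 1876 MeV/c = 2450 MeV/c

p ≈ 2450 MeV/c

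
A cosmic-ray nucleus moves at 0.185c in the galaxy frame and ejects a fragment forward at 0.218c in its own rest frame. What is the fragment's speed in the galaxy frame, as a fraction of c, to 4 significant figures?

u ≈ 0.3874c

Compose boost 2: (0.218 + 0.185)/(1 + 0.218×0.185) = 0.4030/1.04033 = 0.3874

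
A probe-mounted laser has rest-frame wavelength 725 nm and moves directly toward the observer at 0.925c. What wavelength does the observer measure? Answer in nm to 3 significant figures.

Relativistic Doppler: λ_obs = λ_src √((1−β)/(1+β))
= 725 × √(0.075000/1.9250) = 725 × 0.19739 = 143 nm

λ_obs ≈ 143 nm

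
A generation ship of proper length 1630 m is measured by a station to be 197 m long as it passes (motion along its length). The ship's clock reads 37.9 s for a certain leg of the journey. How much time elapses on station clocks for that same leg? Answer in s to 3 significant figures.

Length contraction ⇒ γ = L₀/L = 1630/197 = 8.2741
Time dilation: Δt = γτ₀ = 8.2741 × 37.9 s = 314 s

Δt ≈ 314 s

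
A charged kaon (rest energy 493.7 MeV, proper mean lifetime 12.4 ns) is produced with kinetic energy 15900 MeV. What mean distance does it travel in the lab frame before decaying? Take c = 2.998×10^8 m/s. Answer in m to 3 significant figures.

γ = 1 + K/(m₀c²) = 1 + 15900/493.7 = 33.206
β = √(1 − 1/γ²) = 0.99955
Dilated lifetime: γτ₀ = 33.206 × 12.4 ns = 411.75 ns
d = βc·γτ₀ = 0.99955 × (2.998×10^8 m/s) × 4.1175×10^-7 s = 123 m

d ≈ 123 m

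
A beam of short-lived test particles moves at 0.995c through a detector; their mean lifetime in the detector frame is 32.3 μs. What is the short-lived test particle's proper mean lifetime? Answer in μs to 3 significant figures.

γ = 1/√(1 − 0.995²) = 10.013
Proper time: τ₀ = Δt/γ = 32.3/10.013 = 3.23 μs

τ₀ ≈ 3.23 μs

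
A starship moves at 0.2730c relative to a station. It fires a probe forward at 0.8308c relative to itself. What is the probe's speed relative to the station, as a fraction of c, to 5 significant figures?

Relativistic velocity addition: u = (u' + v)/(1 + u'v/c²)
= (0.8308 + 0.2730)/(1 + 0.8308×0.2730) = 1.1038/1.226808 = 0.89973

u ≈ 0.89973c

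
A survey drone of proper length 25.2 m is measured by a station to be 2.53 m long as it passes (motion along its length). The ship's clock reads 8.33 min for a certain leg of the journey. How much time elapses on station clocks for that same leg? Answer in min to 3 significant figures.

Length contraction ⇒ γ = L₀/L = 25.2/2.53 = 9.9605
Time dilation: Δt = γτ₀ = 9.9605 × 8.33 min = 83.0 min

Δt ≈ 83.0 min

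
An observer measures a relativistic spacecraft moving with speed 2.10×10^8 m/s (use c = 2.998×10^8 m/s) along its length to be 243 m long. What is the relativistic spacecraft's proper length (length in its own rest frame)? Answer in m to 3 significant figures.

β = v/c = 2.10×10^8 / 2.998×10^8 = 0.70047
γ = 1/√(1 − 0.70047²) = 1.4012
L₀ = γL = 1.4012 × 243 = 340 m

L₀ ≈ 340 m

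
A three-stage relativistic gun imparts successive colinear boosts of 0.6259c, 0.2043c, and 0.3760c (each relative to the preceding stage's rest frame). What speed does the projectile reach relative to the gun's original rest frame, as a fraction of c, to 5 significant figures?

u ≈ 0.87101c

Compose boost 2: (0.2043 + 0.6259)/(1 + 0.2043×0.6259) = 0.83020/1.127871 = 0.7360768
Compose boost 3: (0.3760 + 0.7360768)/(1 + 0.3760×0.7360768) = 1.112077/1.276765 = 0.87101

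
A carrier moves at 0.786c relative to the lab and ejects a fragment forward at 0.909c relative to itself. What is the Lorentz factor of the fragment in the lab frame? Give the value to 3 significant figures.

γ ≈ 6.65

u_lab = (0.909 + 0.786)/(1 + 0.909×0.786) = 1.695/1.71447 = 0.988641
γ = 1/√(1 − 0.988641²) = 6.65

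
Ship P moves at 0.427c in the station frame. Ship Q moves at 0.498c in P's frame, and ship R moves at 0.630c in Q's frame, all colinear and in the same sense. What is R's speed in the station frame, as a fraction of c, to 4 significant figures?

u ≈ 0.9407c

Compose boost 2: (0.498 + 0.427)/(1 + 0.498×0.427) = 0.9250/1.21265 = 0.762795
Compose boost 3: (0.630 + 0.762795)/(1 + 0.630×0.762795) = 1.39279/1.48056 = 0.9407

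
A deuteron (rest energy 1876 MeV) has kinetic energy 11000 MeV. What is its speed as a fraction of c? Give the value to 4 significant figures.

γ = 1 + K/(m₀c²) = 1 + 11000/1876 = 6.86354
β = √(1 − 1/γ²) = 0.9893

β ≈ 0.9893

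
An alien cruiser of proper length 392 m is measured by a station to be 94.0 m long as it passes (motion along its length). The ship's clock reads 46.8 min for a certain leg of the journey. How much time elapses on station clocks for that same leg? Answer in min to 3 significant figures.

Δt ≈ 195 min

Length contraction ⇒ γ = L₀/L = 392/94.0 = 4.1702
Time dilation: Δt = γτ₀ = 4.1702 × 46.8 min = 195 min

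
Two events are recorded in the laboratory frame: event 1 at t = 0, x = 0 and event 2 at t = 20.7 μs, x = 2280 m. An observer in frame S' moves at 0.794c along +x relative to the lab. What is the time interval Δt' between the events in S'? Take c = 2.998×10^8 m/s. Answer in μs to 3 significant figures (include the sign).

Δt' ≈ 24.1 μs

γ = 1/√(1 − 0.794²) = 1.6450
Δt' = γ(Δt − vΔx/c²) = 1.6450 × (20.7 μs − 0.794×2280 m / (2.998×10^8 m/s))
= 1.6450 × (14.662 μs) = 24.1 μs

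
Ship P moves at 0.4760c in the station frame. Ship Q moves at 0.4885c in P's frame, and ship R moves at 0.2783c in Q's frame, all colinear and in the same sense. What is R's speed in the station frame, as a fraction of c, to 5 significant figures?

Compose boost 2: (0.4885 + 0.4760)/(1 + 0.4885×0.4760) = 0.96450/1.232526 = 0.7825393
Compose boost 3: (0.2783 + 0.7825393)/(1 + 0.2783×0.7825393) = 1.060839/1.217781 = 0.87113

u ≈ 0.87113c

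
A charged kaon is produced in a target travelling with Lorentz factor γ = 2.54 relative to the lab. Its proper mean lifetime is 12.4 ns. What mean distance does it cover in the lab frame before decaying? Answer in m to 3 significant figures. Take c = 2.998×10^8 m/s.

β = √(1 − 1/γ²) = √(1 − 1/2.54²) = 0.91924
Dilated lifetime: Δt = γτ₀ = 2.54 × 12.4 ns = 31.496 ns
d = vΔt = 0.91924c × 31.496 ns = 2.7559×10^8 m/s × 3.1496×10^-8 s = 8.68 m

d ≈ 8.68 m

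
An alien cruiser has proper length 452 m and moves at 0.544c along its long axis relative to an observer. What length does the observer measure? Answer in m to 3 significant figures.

L ≈ 379 m

γ = 1/√(1 − 0.544²) = 1.1918
Length contraction: L = L₀/γ = 452/1.1918 = 379 m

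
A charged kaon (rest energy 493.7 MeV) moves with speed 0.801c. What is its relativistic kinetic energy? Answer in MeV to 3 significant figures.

γ = 1/√(1 − 0.801²) = 1.6704
K = (γ − 1)m₀c² = (1.6704 − 1) × 493.7 MeV = 0.67039 × 493.7 MeV = 331 MeV

K ≈ 331 MeV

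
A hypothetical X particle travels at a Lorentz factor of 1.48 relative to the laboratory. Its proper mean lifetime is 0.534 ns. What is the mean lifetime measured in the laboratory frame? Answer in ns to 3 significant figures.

γ = 1.48 (given)
Time dilation: Δt = γτ₀ = 1.48 × 0.534 ns = 0.790 ns

Δt ≈ 0.790 ns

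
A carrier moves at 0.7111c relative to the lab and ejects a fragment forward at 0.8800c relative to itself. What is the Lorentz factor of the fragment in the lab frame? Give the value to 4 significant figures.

γ ≈ 4.868

u_lab = (0.8800 + 0.7111)/(1 + 0.8800×0.7111) = 1.5911/1.625768 = 0.9786759
γ = 1/√(1 − 0.9786759²) = 4.868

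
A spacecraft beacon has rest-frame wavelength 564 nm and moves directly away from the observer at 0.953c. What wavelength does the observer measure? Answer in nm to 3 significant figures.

Relativistic Doppler: λ_obs = λ_src √((1+β)/(1−β))
= 564 × √(1.9530/0.047000) = 564 × 6.4462 = 3640 nm

λ_obs ≈ 3640 nm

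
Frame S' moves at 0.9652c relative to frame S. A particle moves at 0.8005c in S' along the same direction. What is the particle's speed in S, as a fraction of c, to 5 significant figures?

Relativistic velocity addition: u = (u' + v)/(1 + u'v/c²)
= (0.8005 + 0.9652)/(1 + 0.8005×0.9652) = 1.7657/1.772643 = 0.99608

u ≈ 0.99608c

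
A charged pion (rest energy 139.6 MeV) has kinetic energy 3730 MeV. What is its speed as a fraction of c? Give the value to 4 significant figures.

β ≈ 0.9993

γ = 1 + K/(m₀c²) = 1 + 3730/139.6 = 27.7192
β = √(1 − 1/γ²) = 0.9993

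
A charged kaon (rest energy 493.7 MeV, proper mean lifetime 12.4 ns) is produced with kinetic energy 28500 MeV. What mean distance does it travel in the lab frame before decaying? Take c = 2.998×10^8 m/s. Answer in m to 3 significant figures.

γ = 1 + K/(m₀c²) = 1 + 28500/493.7 = 58.727
β = √(1 − 1/γ²) = 0.99986
Dilated lifetime: γτ₀ = 58.727 × 12.4 ns = 728.22 ns
d = βc·γτ₀ = 0.99986 × (2.998×10^8 m/s) × 7.2822×10^-7 s = 218 m

d ≈ 218 m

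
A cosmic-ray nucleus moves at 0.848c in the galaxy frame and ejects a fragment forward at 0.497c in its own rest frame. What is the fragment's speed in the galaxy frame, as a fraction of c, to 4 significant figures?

u ≈ 0.9462c

Compose boost 2: (0.497 + 0.848)/(1 + 0.497×0.848) = 1.345/1.42146 = 0.9462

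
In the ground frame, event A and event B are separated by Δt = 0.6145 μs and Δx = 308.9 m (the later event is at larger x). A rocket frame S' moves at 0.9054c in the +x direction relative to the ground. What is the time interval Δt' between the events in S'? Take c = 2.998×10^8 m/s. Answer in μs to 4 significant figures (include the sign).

γ = 1/√(1 − 0.9054²) = 2.35538
Δt' = γ(Δt − vΔx/c²) = 2.35538 × (0.6145 μs − 0.9054×308.9 m / (2.998×10^8 m/s))
= 2.35538 × (-0.318382 μs) = -0.7499 μs

Δt' ≈ -0.7499 μs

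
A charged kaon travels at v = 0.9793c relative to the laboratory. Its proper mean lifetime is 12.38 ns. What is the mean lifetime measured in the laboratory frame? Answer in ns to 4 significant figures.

γ = 1/√(1 − 0.9793²) = 4.94036
Time dilation: Δt = γτ₀ = 4.94036 × 12.38 ns = 61.16 ns

Δt ≈ 61.16 ns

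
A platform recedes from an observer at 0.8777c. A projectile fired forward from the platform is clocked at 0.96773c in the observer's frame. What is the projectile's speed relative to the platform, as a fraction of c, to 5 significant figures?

Inverse velocity addition: u' = (u − v)/(1 − uv/c²)
= (0.96773 − 0.8777)/(1 − 0.96773×0.8777) = 0.090030/0.1506234 = 0.59772

u' ≈ 0.59772c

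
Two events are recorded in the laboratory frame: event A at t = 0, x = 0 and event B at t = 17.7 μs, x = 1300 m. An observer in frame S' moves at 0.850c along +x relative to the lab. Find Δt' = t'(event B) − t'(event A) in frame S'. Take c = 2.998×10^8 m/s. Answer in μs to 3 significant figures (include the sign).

γ = 1/√(1 − 0.850²) = 1.8983
Δt' = γ(Δt − vΔx/c²) = 1.8983 × (17.7 μs − 0.850×1300 m / (2.998×10^8 m/s))
= 1.8983 × (14.014 μs) = 26.6 μs

Δt' ≈ 26.6 μs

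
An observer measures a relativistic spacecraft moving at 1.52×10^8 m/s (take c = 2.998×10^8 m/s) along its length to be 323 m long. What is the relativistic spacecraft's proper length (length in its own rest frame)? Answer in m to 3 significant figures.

L₀ ≈ 375 m

β = v/c = 1.52×10^8 / 2.998×10^8 = 0.50700
γ = 1/√(1 − 0.50700²) = 1.1602
L₀ = γL = 1.1602 × 323 = 375 m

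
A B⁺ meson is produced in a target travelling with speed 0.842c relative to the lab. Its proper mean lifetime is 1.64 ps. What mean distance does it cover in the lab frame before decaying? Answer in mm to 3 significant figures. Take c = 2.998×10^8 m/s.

γ = 1/√(1 − 0.842²) = 1.8536
Dilated lifetime: Δt = γτ₀ = 1.8536 × 1.64 ps = 3.0400 ps
d = vΔt = 0.842c × 3.0400 ps = 2.5243×10^8 m/s × 3.0400×10^-12 s = 0.767 mm

d ≈ 0.767 mm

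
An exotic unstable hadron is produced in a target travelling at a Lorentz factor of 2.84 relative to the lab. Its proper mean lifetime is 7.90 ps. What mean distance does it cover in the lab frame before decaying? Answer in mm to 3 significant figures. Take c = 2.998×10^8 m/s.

β = √(1 − 1/γ²) = √(1 − 1/2.84²) = 0.93596
Dilated lifetime: Δt = γτ₀ = 2.84 × 7.90 ps = 22.436 ps
d = vΔt = 0.93596c × 22.436 ps = 2.8060×10^8 m/s × 2.2436×10^-11 s = 6.30 mm

d ≈ 6.30 mm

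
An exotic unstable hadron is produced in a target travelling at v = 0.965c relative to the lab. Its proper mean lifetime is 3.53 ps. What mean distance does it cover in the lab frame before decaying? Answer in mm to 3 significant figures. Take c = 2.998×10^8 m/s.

d ≈ 3.89 mm

γ = 1/√(1 − 0.965²) = 3.8132
Dilated lifetime: Δt = γτ₀ = 3.8132 × 3.53 ps = 13.460 ps
d = vΔt = 0.965c × 13.460 ps = 2.8931×10^8 m/s × 1.3460×10^-11 s = 3.89 mm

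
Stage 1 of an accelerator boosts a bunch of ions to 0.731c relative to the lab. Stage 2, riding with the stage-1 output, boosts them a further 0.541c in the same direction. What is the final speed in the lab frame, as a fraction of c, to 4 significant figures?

Compose boost 2: (0.541 + 0.731)/(1 + 0.541×0.731) = 1.272/1.39547 = 0.9115

u ≈ 0.9115c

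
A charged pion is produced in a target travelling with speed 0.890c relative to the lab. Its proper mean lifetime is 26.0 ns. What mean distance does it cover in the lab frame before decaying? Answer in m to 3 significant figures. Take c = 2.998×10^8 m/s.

γ = 1/√(1 − 0.890²) = 2.1932
Dilated lifetime: Δt = γτ₀ = 2.1932 × 26.0 ns = 57.022 ns
d = vΔt = 0.890c × 57.022 ns = 2.6682×10^8 m/s × 5.7022×10^-8 s = 15.2 m

d ≈ 15.2 m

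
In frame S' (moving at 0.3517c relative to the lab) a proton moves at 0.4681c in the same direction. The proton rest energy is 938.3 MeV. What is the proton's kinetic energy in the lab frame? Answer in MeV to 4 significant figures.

u_lab = (0.4681 + 0.3517)/(1 + 0.4681×0.3517) = 0.7039141
γ = 1/√(1 − 0.7039141²) = 1.40789
K = (γ − 1)m₀c² = (1.40789 − 1) × 938.3 = 0.407885 × 938.3 = 382.7 MeV

K ≈ 382.7 MeV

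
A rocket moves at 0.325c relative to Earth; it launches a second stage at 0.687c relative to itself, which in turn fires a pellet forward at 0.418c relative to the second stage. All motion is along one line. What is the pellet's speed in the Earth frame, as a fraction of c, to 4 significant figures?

u ≈ 0.9253c

Compose boost 2: (0.687 + 0.325)/(1 + 0.687×0.325) = 1.012/1.22328 = 0.827287
Compose boost 3: (0.418 + 0.827287)/(1 + 0.418×0.827287) = 1.24529/1.34581 = 0.9253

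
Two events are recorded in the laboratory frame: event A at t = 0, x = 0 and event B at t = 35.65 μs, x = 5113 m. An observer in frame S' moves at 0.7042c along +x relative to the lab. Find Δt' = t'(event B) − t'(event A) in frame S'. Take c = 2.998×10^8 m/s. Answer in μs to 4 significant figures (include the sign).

Δt' ≈ 33.30 μs

γ = 1/√(1 − 0.7042²) = 1.40845
Δt' = γ(Δt − vΔx/c²) = 1.40845 × (35.65 μs − 0.7042×5113 m / (2.998×10^8 m/s))
= 1.40845 × (23.6401 μs) = 33.30 μs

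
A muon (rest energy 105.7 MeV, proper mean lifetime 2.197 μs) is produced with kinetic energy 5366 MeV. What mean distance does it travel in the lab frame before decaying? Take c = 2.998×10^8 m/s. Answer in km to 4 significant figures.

γ = 1 + K/(m₀c²) = 1 + 5366/105.7 = 51.7663
β = √(1 − 1/γ²) = 0.999813
Dilated lifetime: γτ₀ = 51.7663 × 2.197 μs = 113.731 μs
d = βc·γτ₀ = 0.999813 × (2.998×10^8 m/s) × 0.000113731 s = 34.09 km

d ≈ 34.09 km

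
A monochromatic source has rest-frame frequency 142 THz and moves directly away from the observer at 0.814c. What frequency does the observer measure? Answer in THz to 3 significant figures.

f_obs ≈ 45.5 THz

Relativistic Doppler: f_obs = f_src √((1−β)/(1+β))
= 142 × √(0.18600/1.8140) = 142 × 0.32021 = 45.5 THz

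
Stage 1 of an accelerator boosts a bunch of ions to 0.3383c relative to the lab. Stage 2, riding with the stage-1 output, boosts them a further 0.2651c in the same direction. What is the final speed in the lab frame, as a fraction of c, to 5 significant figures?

u ≈ 0.55374c

Compose boost 2: (0.2651 + 0.3383)/(1 + 0.2651×0.3383) = 0.60340/1.089683 = 0.55374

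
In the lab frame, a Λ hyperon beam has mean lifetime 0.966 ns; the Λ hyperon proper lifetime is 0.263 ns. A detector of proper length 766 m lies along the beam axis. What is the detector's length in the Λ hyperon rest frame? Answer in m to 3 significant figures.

L ≈ 209 m

Time dilation ⇒ γ = Δt/τ₀ = 0.966/0.263 = 3.6730
Length contraction: L = L₀/γ = 766/3.6730 = 209 m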